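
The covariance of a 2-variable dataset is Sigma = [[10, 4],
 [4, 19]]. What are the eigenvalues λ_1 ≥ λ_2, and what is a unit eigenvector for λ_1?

Step 1 — characteristic polynomial of 2×2 Sigma:
  det(Sigma - λI) = λ² - trace · λ + det = 0.
  trace = 10 + 19 = 29, det = 10·19 - (4)² = 174.
Step 2 — discriminant:
  Δ = trace² - 4·det = 841 - 696 = 145.
Step 3 — eigenvalues:
  λ = (trace ± √Δ)/2 = (29 ± 12.0416)/2,
  λ_1 = 20.5208,  λ_2 = 8.4792.

Step 4 — unit eigenvector for λ_1: solve (Sigma - λ_1 I)v = 0. First row:
  (10 - 20.5208)·v_x + (4)·v_y = 0, i.e. (-10.5208)·v_x + (4)·v_y = 0,
  so v ∝ (b, λ_1 - a) = (4, 10.5208) = u.
  ||u|| = √((4)² + (10.5208)²) = √(126.6872) ≈ 11.2555,
  v_1 = u/||u|| ≈ (0.3554, 0.9347) (||v_1|| = 1).

λ_1 = 20.5208,  λ_2 = 8.4792;  v_1 ≈ (0.3554, 0.9347)


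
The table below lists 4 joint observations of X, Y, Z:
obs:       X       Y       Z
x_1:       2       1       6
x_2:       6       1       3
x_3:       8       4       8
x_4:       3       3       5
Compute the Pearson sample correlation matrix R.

Step 1 — column means:
  mean(X) = (2 + 6 + 8 + 3) / 4 = 19/4 = 4.75
  mean(Y) = (1 + 1 + 4 + 3) / 4 = 9/4 = 2.25
  mean(Z) = (6 + 3 + 8 + 5) / 4 = 22/4 = 5.5

Step 2 — sample variances and covariances s[i,j] = (1/(n-1)) · Σ_k (x_{k,i} - mean_i) · (x_{k,j} - mean_j), with n-1 = 3:
  s[X,X] = ((-2.75)·(-2.75) + (1.25)·(1.25) + (3.25)·(3.25) + (-1.75)·(-1.75)) / 3 = 22.75/3 = 7.5833
  s[X,Y] = ((-2.75)·(-1.25) + (1.25)·(-1.25) + (3.25)·(1.75) + (-1.75)·(0.75)) / 3 = 6.25/3 = 2.0833
  s[X,Z] = ((-2.75)·(0.5) + (1.25)·(-2.5) + (3.25)·(2.5) + (-1.75)·(-0.5)) / 3 = 4.5/3 = 1.5
  s[Y,Y] = ((-1.25)·(-1.25) + (-1.25)·(-1.25) + (1.75)·(1.75) + (0.75)·(0.75)) / 3 = 6.75/3 = 2.25
  s[Y,Z] = ((-1.25)·(0.5) + (-1.25)·(-2.5) + (1.75)·(2.5) + (0.75)·(-0.5)) / 3 = 6.5/3 = 2.1667
  s[Z,Z] = ((0.5)·(0.5) + (-2.5)·(-2.5) + (2.5)·(2.5) + (-0.5)·(-0.5)) / 3 = 13/3 = 4.3333
  Sample standard deviations s_i = √(s[i,i]):
  s(X) = √(7.5833) = 2.7538
  s(Y) = √(2.25) = 1.5
  s(Z) = √(4.3333) = 2.0817

Step 3 — r_{ij} = s_{ij} / (s_i · s_j):
  r[X,X] = 1 (diagonal).
  r[X,Y] = 2.0833 / (2.7538 · 1.5) = 2.0833 / 4.1307 = 0.5044
  r[X,Z] = 1.5 / (2.7538 · 2.0817) = 1.5 / 5.7325 = 0.2617
  r[Y,Y] = 1 (diagonal).
  r[Y,Z] = 2.1667 / (1.5 · 2.0817) = 2.1667 / 3.1225 = 0.6939
  r[Z,Z] = 1 (diagonal).

R is symmetric with unit diagonal. Assembling:

R = [[1, 0.5044, 0.2617],
 [0.5044, 1, 0.6939],
 [0.2617, 0.6939, 1]]


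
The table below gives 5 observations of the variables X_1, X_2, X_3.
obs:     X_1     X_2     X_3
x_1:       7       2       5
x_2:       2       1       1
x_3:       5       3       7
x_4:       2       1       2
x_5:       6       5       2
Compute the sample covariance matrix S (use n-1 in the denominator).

Step 1 — column means:
  mean(X_1) = (7 + 2 + 5 + 2 + 6) / 5 = 22/5 = 4.4
  mean(X_2) = (2 + 1 + 3 + 1 + 5) / 5 = 12/5 = 2.4
  mean(X_3) = (5 + 1 + 7 + 2 + 2) / 5 = 17/5 = 3.4

Step 2 — sample covariance S[i,j] = (1/(n-1)) · Σ_k (x_{k,i} - mean_i) · (x_{k,j} - mean_j), with n-1 = 4.
  S[X_1,X_1] = ((2.6)·(2.6) + (-2.4)·(-2.4) + (0.6)·(0.6) + (-2.4)·(-2.4) + (1.6)·(1.6)) / 4 = 21.2/4 = 5.3
  S[X_1,X_2] = ((2.6)·(-0.4) + (-2.4)·(-1.4) + (0.6)·(0.6) + (-2.4)·(-1.4) + (1.6)·(2.6)) / 4 = 10.2/4 = 2.55
  S[X_1,X_3] = ((2.6)·(1.6) + (-2.4)·(-2.4) + (0.6)·(3.6) + (-2.4)·(-1.4) + (1.6)·(-1.4)) / 4 = 13.2/4 = 3.3
  S[X_2,X_2] = ((-0.4)·(-0.4) + (-1.4)·(-1.4) + (0.6)·(0.6) + (-1.4)·(-1.4) + (2.6)·(2.6)) / 4 = 11.2/4 = 2.8
  S[X_2,X_3] = ((-0.4)·(1.6) + (-1.4)·(-2.4) + (0.6)·(3.6) + (-1.4)·(-1.4) + (2.6)·(-1.4)) / 4 = 3.2/4 = 0.8
  S[X_3,X_3] = ((1.6)·(1.6) + (-2.4)·(-2.4) + (3.6)·(3.6) + (-1.4)·(-1.4) + (-1.4)·(-1.4)) / 4 = 25.2/4 = 6.3

S is symmetric (S[j,i] = S[i,j]). Assembling:

S = [[5.3, 2.55, 3.3],
 [2.55, 2.8, 0.8],
 [3.3, 0.8, 6.3]]


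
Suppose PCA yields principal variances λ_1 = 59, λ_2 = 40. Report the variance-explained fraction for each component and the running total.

Step 1 — total variance = trace(Sigma) = Σ λ_i = 59 + 40 = 99.

Step 2 — fraction explained by component i = λ_i / Σ λ:
  PC1: 59/99 = 0.596
  PC2: 40/99 = 0.404

Step 3 — cumulative fraction after k components = (λ_1 + ... + λ_k) / Σ λ:
  k = 1: 59/99 = 0.596
  k = 2: (59 + 40)/99 = 99/99 = 1

Summary (fraction, with percent):

explained: PC1 0.596 (59.6%), PC2 0.404 (40.4%);  cumulative: 0.596, 1


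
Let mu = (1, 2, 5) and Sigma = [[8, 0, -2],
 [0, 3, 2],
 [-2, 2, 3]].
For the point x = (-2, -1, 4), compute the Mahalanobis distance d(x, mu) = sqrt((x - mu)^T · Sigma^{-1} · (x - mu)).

Step 1 — centre the observation: (x - mu) = (-3, -3, -1).

Step 2 — invert Sigma (cofactor / det for 3×3, or solve directly):
  Sigma^{-1} = [[0.1786, -0.1429, 0.2143],
 [-0.1429, 0.7143, -0.5714],
 [0.2143, -0.5714, 0.8571]].

Step 3 — form the quadratic (x - mu)^T · Sigma^{-1} · (x - mu):
  Sigma^{-1} · (x - mu) = (-0.3214, -1.1429, 0.2143).
  (x - mu)^T · [Sigma^{-1} · (x - mu)] = (-3)·(-0.3214) + (-3)·(-1.1429) + (-1)·(0.2143) = 4.1786.

Step 4 — take square root: d = √(4.1786) ≈ 2.0442.

d(x, mu) = √(4.1786) ≈ 2.0442


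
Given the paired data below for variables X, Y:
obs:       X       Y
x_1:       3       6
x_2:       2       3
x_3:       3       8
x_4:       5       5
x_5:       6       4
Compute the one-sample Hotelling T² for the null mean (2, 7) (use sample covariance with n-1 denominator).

Step 1 — sample mean vector:
  mean(X) = (3 + 2 + 3 + 5 + 6) / 5 = 19/5 = 3.8
  mean(Y) = (6 + 3 + 8 + 5 + 4) / 5 = 26/5 = 5.2
  x̄ = (3.8, 5.2),  deviation x̄ - mu_0 = (3.8, 5.2) - (2, 7) = (1.8, -1.8).

Step 2 — sample covariance matrix, S[i,j] = (1/(n-1)) · Σ_k (x_{k,i} - mean_i) · (x_{k,j} - mean_j), divisor n-1 = 4:
  S[X,X] = ((-0.8)·(-0.8) + (-1.8)·(-1.8) + (-0.8)·(-0.8) + (1.2)·(1.2) + (2.2)·(2.2)) / 4 = 10.8/4 = 2.7
  S[X,Y] = ((-0.8)·(0.8) + (-1.8)·(-2.2) + (-0.8)·(2.8) + (1.2)·(-0.2) + (2.2)·(-1.2)) / 4 = -1.8/4 = -0.45
  S[Y,Y] = ((0.8)·(0.8) + (-2.2)·(-2.2) + (2.8)·(2.8) + (-0.2)·(-0.2) + (-1.2)·(-1.2)) / 4 = 14.8/4 = 3.7
  S = [[2.7, -0.45],
 [-0.45, 3.7]].

Step 3 — invert S. det(S) = 2.7·3.7 - (-0.45)² = 9.7875.
  S^{-1} = (1/det) · [[d, -b], [-b, a]] = [[0.378, 0.046],
 [0.046, 0.2759]].

Step 4 — quadratic form (x̄ - mu_0)^T · S^{-1} · (x̄ - mu_0):
  S^{-1} · (x̄ - mu_0) = (0.5977, -0.4138),
  (x̄ - mu_0)^T · [...] = (1.8)·(0.5977) + (-1.8)·(-0.4138) = 1.8207.

Step 5 — scale by n: T² = 5 · 1.8207 = 9.1034.

T² ≈ 9.1034


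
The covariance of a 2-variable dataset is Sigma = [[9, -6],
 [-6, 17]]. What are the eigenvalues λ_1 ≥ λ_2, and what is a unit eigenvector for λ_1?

Step 1 — characteristic polynomial of 2×2 Sigma:
  det(Sigma - λI) = λ² - trace · λ + det = 0.
  trace = 9 + 17 = 26, det = 9·17 - (-6)² = 117.
Step 2 — discriminant:
  Δ = trace² - 4·det = 676 - 468 = 208.
Step 3 — eigenvalues:
  λ = (trace ± √Δ)/2 = (26 ± 14.4222)/2,
  λ_1 = 20.2111,  λ_2 = 5.7889.

Step 4 — unit eigenvector for λ_1: solve (Sigma - λ_1 I)v = 0. First row:
  (9 - 20.2111)·v_x + (-6)·v_y = 0, i.e. (-11.2111)·v_x + (-6)·v_y = 0,
  so v ∝ (b, λ_1 - a) = (-6, 11.2111); multiply by -1 so the first entry is positive: u = (6, -11.2111).
  ||u|| = √((6)² + (-11.2111)²) = √(161.6888) ≈ 12.7157,
  v_1 = u/||u|| ≈ (0.4719, -0.8817) (||v_1|| = 1).

λ_1 = 20.2111,  λ_2 = 5.7889;  v_1 ≈ (0.4719, -0.8817)


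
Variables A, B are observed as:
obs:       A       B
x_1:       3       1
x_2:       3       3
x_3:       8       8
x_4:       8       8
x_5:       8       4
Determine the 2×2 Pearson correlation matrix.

Step 1 — column means:
  mean(A) = (3 + 3 + 8 + 8 + 8) / 5 = 30/5 = 6
  mean(B) = (1 + 3 + 8 + 8 + 4) / 5 = 24/5 = 4.8

Step 2 — sample variances and covariances s[i,j] = (1/(n-1)) · Σ_k (x_{k,i} - mean_i) · (x_{k,j} - mean_j), with n-1 = 4:
  s[A,A] = ((-3)·(-3) + (-3)·(-3) + (2)·(2) + (2)·(2) + (2)·(2)) / 4 = 30/4 = 7.5
  s[A,B] = ((-3)·(-3.8) + (-3)·(-1.8) + (2)·(3.2) + (2)·(3.2) + (2)·(-0.8)) / 4 = 28/4 = 7
  s[B,B] = ((-3.8)·(-3.8) + (-1.8)·(-1.8) + (3.2)·(3.2) + (3.2)·(3.2) + (-0.8)·(-0.8)) / 4 = 38.8/4 = 9.7
  Sample standard deviations s_i = √(s[i,i]):
  s(A) = √(7.5) = 2.7386
  s(B) = √(9.7) = 3.1145

Step 3 — r_{ij} = s_{ij} / (s_i · s_j):
  r[A,A] = 1 (diagonal).
  r[A,B] = 7 / (2.7386 · 3.1145) = 7 / 8.5294 = 0.8207
  r[B,B] = 1 (diagonal).

R is symmetric with unit diagonal. Assembling:

R = [[1, 0.8207],
 [0.8207, 1]]


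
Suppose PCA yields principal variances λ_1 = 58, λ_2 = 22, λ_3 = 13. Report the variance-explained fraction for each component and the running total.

Step 1 — total variance = trace(Sigma) = Σ λ_i = 58 + 22 + 13 = 93.

Step 2 — fraction explained by component i = λ_i / Σ λ:
  PC1: 58/93 = 0.6237
  PC2: 22/93 = 0.2366
  PC3: 13/93 = 0.1398

Step 3 — cumulative fraction after k components = (λ_1 + ... + λ_k) / Σ λ:
  k = 1: 58/93 = 0.6237
  k = 2: (58 + 22)/93 = 80/93 = 0.8602
  k = 3: (58 + 22 + 13)/93 = 93/93 = 1

Summary (fraction, with percent):

explained: PC1 0.6237 (62.37%), PC2 0.2366 (23.66%), PC3 0.1398 (13.98%);  cumulative: 0.6237, 0.8602, 1


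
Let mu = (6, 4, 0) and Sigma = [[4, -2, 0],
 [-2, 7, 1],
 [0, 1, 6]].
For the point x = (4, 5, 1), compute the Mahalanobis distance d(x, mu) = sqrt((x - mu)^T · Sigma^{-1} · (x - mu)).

Step 1 — centre the observation: (x - mu) = (-2, 1, 1).

Step 2 — invert Sigma (cofactor / det for 3×3, or solve directly):
  Sigma^{-1} = [[0.2929, 0.0857, -0.0143],
 [0.0857, 0.1714, -0.0286],
 [-0.0143, -0.0286, 0.1714]].

Step 3 — form the quadratic (x - mu)^T · Sigma^{-1} · (x - mu):
  Sigma^{-1} · (x - mu) = (-0.5143, -0.0286, 0.1714).
  (x - mu)^T · [Sigma^{-1} · (x - mu)] = (-2)·(-0.5143) + (1)·(-0.0286) + (1)·(0.1714) = 1.1714.

Step 4 — take square root: d = √(1.1714) ≈ 1.0823.

d(x, mu) = √(1.1714) ≈ 1.0823


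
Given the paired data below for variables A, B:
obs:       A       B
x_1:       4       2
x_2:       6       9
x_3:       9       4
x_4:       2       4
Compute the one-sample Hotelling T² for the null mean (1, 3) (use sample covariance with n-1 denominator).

Step 1 — sample mean vector:
  mean(A) = (4 + 6 + 9 + 2) / 4 = 21/4 = 5.25
  mean(B) = (2 + 9 + 4 + 4) / 4 = 19/4 = 4.75
  x̄ = (5.25, 4.75),  deviation x̄ - mu_0 = (5.25, 4.75) - (1, 3) = (4.25, 1.75).

Step 2 — sample covariance matrix, S[i,j] = (1/(n-1)) · Σ_k (x_{k,i} - mean_i) · (x_{k,j} - mean_j), divisor n-1 = 3:
  S[A,A] = ((-1.25)·(-1.25) + (0.75)·(0.75) + (3.75)·(3.75) + (-3.25)·(-3.25)) / 3 = 26.75/3 = 8.9167
  S[A,B] = ((-1.25)·(-2.75) + (0.75)·(4.25) + (3.75)·(-0.75) + (-3.25)·(-0.75)) / 3 = 6.25/3 = 2.0833
  S[B,B] = ((-2.75)·(-2.75) + (4.25)·(4.25) + (-0.75)·(-0.75) + (-0.75)·(-0.75)) / 3 = 26.75/3 = 8.9167
  S = [[8.9167, 2.0833],
 [2.0833, 8.9167]].

Step 3 — invert S. det(S) = 8.9167·8.9167 - (2.0833)² = 75.1667.
  S^{-1} = (1/det) · [[d, -b], [-b, a]] = [[0.1186, -0.0277],
 [-0.0277, 0.1186]].

Step 4 — quadratic form (x̄ - mu_0)^T · S^{-1} · (x̄ - mu_0):
  S^{-1} · (x̄ - mu_0) = (0.4557, 0.0898),
  (x̄ - mu_0)^T · [...] = (4.25)·(0.4557) + (1.75)·(0.0898) = 2.0937.

Step 5 — scale by n: T² = 4 · 2.0937 = 8.3747.

T² ≈ 8.3747


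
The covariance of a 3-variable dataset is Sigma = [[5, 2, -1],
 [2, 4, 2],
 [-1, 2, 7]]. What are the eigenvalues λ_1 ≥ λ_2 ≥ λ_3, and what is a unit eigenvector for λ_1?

Step 1 — characteristic polynomial p(λ) = det(λI - Sigma) = λ³ - tr·λ² + c_1·λ - det, where tr = trace, c_1 = sum of the principal 2×2 minors, det = det(Sigma):
  tr = 5 + 4 + 7 = 16,
  c_1 = (5·4 - (2)²) + (5·7 - (-1)²) + (4·7 - (2)²) = 16 + 34 + 24 = 74,
  det = 5·(4·7 - (2)²) - (2)·((2)·7 - (2)·(-1)) + (-1)·((2)·(2) - 4·(-1)) = 5·(24) - (2)·(16) + (-1)·(8) = 80.
  So p(λ) = λ³ - 16λ² + 74λ - 80.
Step 2 — look for an integer root (rational root theorem: any rational root is an integer divisor of 80). Testing λ = 8:
  p(8) = 512 - 1024 + 592 - 80 = 0  ✓
  Dividing out (λ - 8): p(λ) = (λ - 8)(λ² - 8λ + 10).
Step 3 — remaining eigenvalues from the quadratic λ² - 8λ + 10 = 0:
  Δ = 8² - 4·10 = 64 - 40 = 24,  λ = (8 ± √24)/2 = (8 ± 4.899)/2 ≈ 6.4495 or 1.5505.
  Sorted: λ_1 = 8,  λ_2 = 6.4495,  λ_3 = 1.5505  (check: sum = 16 = tr ✓).

Step 4 — unit eigenvector for λ_1 = 8: v spans the null space of (Sigma - λ_1 I), whose rows are
  r_1 = (-3, 2, -1),  r_2 = (2, -4, 2),  r_3 = (-1, 2, -1).
  v is orthogonal to every row, so take v ∝ r_1 × r_2 = ((2)·(2) - (-1)·(-4), (-1)·(2) - (-3)·(2), (-3)·(-4) - (2)·(2)) = (0, 4, 8).
  Rescale (divide by 4): u = (0, 1, 2).
  ||u|| = √((0)² + (1)² + (2)²) = √(5) ≈ 2.2361,  v_1 = u/||u|| ≈ (0, 0.4472, 0.8944) (||v_1|| = 1).

λ_1 = 8,  λ_2 = 6.4495,  λ_3 = 1.5505;  v_1 ≈ (0, 0.4472, 0.8944)


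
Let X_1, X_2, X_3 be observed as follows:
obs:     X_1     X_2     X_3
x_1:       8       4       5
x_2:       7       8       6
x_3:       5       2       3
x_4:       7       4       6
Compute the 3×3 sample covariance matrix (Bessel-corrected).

Step 1 — column means:
  mean(X_1) = (8 + 7 + 5 + 7) / 4 = 27/4 = 6.75
  mean(X_2) = (4 + 8 + 2 + 4) / 4 = 18/4 = 4.5
  mean(X_3) = (5 + 6 + 3 + 6) / 4 = 20/4 = 5

Step 2 — sample covariance S[i,j] = (1/(n-1)) · Σ_k (x_{k,i} - mean_i) · (x_{k,j} - mean_j), with n-1 = 3.
  S[X_1,X_1] = ((1.25)·(1.25) + (0.25)·(0.25) + (-1.75)·(-1.75) + (0.25)·(0.25)) / 3 = 4.75/3 = 1.5833
  S[X_1,X_2] = ((1.25)·(-0.5) + (0.25)·(3.5) + (-1.75)·(-2.5) + (0.25)·(-0.5)) / 3 = 4.5/3 = 1.5
  S[X_1,X_3] = ((1.25)·(0) + (0.25)·(1) + (-1.75)·(-2) + (0.25)·(1)) / 3 = 4/3 = 1.3333
  S[X_2,X_2] = ((-0.5)·(-0.5) + (3.5)·(3.5) + (-2.5)·(-2.5) + (-0.5)·(-0.5)) / 3 = 19/3 = 6.3333
  S[X_2,X_3] = ((-0.5)·(0) + (3.5)·(1) + (-2.5)·(-2) + (-0.5)·(1)) / 3 = 8/3 = 2.6667
  S[X_3,X_3] = ((0)·(0) + (1)·(1) + (-2)·(-2) + (1)·(1)) / 3 = 6/3 = 2

S is symmetric (S[j,i] = S[i,j]). Assembling:

S = [[1.5833, 1.5, 1.3333],
 [1.5, 6.3333, 2.6667],
 [1.3333, 2.6667, 2]]


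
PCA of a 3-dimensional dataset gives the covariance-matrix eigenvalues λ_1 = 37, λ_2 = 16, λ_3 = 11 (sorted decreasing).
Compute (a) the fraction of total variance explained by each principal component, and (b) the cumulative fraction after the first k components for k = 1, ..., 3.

Step 1 — total variance = trace(Sigma) = Σ λ_i = 37 + 16 + 11 = 64.

Step 2 — fraction explained by component i = λ_i / Σ λ:
  PC1: 37/64 = 0.5781
  PC2: 16/64 = 0.25
  PC3: 11/64 = 0.1719

Step 3 — cumulative fraction after k components = (λ_1 + ... + λ_k) / Σ λ:
  k = 1: 37/64 = 0.5781
  k = 2: (37 + 16)/64 = 53/64 = 0.8281
  k = 3: (37 + 16 + 11)/64 = 64/64 = 1

Summary (fraction, with percent):

explained: PC1 0.5781 (57.81%), PC2 0.25 (25%), PC3 0.1719 (17.19%);  cumulative: 0.5781, 0.8281, 1


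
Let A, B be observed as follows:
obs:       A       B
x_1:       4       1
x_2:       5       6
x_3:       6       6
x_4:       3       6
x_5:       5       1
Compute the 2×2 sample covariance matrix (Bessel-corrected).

Step 1 — column means:
  mean(A) = (4 + 5 + 6 + 3 + 5) / 5 = 23/5 = 4.6
  mean(B) = (1 + 6 + 6 + 6 + 1) / 5 = 20/5 = 4

Step 2 — sample covariance S[i,j] = (1/(n-1)) · Σ_k (x_{k,i} - mean_i) · (x_{k,j} - mean_j), with n-1 = 4.
  S[A,A] = ((-0.6)·(-0.6) + (0.4)·(0.4) + (1.4)·(1.4) + (-1.6)·(-1.6) + (0.4)·(0.4)) / 4 = 5.2/4 = 1.3
  S[A,B] = ((-0.6)·(-3) + (0.4)·(2) + (1.4)·(2) + (-1.6)·(2) + (0.4)·(-3)) / 4 = 1/4 = 0.25
  S[B,B] = ((-3)·(-3) + (2)·(2) + (2)·(2) + (2)·(2) + (-3)·(-3)) / 4 = 30/4 = 7.5

S is symmetric (S[j,i] = S[i,j]). Assembling:

S = [[1.3, 0.25],
 [0.25, 7.5]]


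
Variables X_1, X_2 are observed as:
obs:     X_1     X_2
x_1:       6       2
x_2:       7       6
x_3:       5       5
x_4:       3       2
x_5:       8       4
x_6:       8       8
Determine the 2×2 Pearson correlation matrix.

Step 1 — column means:
  mean(X_1) = (6 + 7 + 5 + 3 + 8 + 8) / 6 = 37/6 = 6.1667
  mean(X_2) = (2 + 6 + 5 + 2 + 4 + 8) / 6 = 27/6 = 4.5

Step 2 — sample variances and covariances s[i,j] = (1/(n-1)) · Σ_k (x_{k,i} - mean_i) · (x_{k,j} - mean_j), with n-1 = 5:
  s[X_1,X_1] = ((-0.1667)·(-0.1667) + (0.8333)·(0.8333) + (-1.1667)·(-1.1667) + (-3.1667)·(-3.1667) + (1.8333)·(1.8333) + (1.8333)·(1.8333)) / 5 = 18.8333/5 = 3.7667
  s[X_1,X_2] = ((-0.1667)·(-2.5) + (0.8333)·(1.5) + (-1.1667)·(0.5) + (-3.1667)·(-2.5) + (1.8333)·(-0.5) + (1.8333)·(3.5)) / 5 = 14.5/5 = 2.9
  s[X_2,X_2] = ((-2.5)·(-2.5) + (1.5)·(1.5) + (0.5)·(0.5) + (-2.5)·(-2.5) + (-0.5)·(-0.5) + (3.5)·(3.5)) / 5 = 27.5/5 = 5.5
  Sample standard deviations s_i = √(s[i,i]):
  s(X_1) = √(3.7667) = 1.9408
  s(X_2) = √(5.5) = 2.3452

Step 3 — r_{ij} = s_{ij} / (s_i · s_j):
  r[X_1,X_1] = 1 (diagonal).
  r[X_1,X_2] = 2.9 / (1.9408 · 2.3452) = 2.9 / 4.5516 = 0.6371
  r[X_2,X_2] = 1 (diagonal).

R is symmetric with unit diagonal. Assembling:

R = [[1, 0.6371],
 [0.6371, 1]]


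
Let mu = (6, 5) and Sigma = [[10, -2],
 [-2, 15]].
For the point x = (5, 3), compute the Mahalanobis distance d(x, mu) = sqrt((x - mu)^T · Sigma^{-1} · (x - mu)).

Step 1 — centre the observation: (x - mu) = (-1, -2).

Step 2 — invert Sigma. det(Sigma) = 10·15 - (-2)² = 146.
  Sigma^{-1} = (1/det) · [[d, -b], [-b, a]] = [[0.1027, 0.0137],
 [0.0137, 0.0685]].

Step 3 — form the quadratic (x - mu)^T · Sigma^{-1} · (x - mu):
  Sigma^{-1} · (x - mu) = (-0.1301, -0.1507).
  (x - mu)^T · [Sigma^{-1} · (x - mu)] = (-1)·(-0.1301) + (-2)·(-0.1507) = 0.4315.

Step 4 — take square root: d = √(0.4315) ≈ 0.6569.

d(x, mu) = √(0.4315) ≈ 0.6569


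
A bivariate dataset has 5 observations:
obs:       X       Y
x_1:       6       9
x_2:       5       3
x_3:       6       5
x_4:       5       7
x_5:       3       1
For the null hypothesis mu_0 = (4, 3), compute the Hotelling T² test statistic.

Step 1 — sample mean vector:
  mean(X) = (6 + 5 + 6 + 5 + 3) / 5 = 25/5 = 5
  mean(Y) = (9 + 3 + 5 + 7 + 1) / 5 = 25/5 = 5
  x̄ = (5, 5),  deviation x̄ - mu_0 = (5, 5) - (4, 3) = (1, 2).

Step 2 — sample covariance matrix, S[i,j] = (1/(n-1)) · Σ_k (x_{k,i} - mean_i) · (x_{k,j} - mean_j), divisor n-1 = 4:
  S[X,X] = ((1)·(1) + (0)·(0) + (1)·(1) + (0)·(0) + (-2)·(-2)) / 4 = 6/4 = 1.5
  S[X,Y] = ((1)·(4) + (0)·(-2) + (1)·(0) + (0)·(2) + (-2)·(-4)) / 4 = 12/4 = 3
  S[Y,Y] = ((4)·(4) + (-2)·(-2) + (0)·(0) + (2)·(2) + (-4)·(-4)) / 4 = 40/4 = 10
  S = [[1.5, 3],
 [3, 10]].

Step 3 — invert S. det(S) = 1.5·10 - (3)² = 6.
  S^{-1} = (1/det) · [[d, -b], [-b, a]] = [[1.6667, -0.5],
 [-0.5, 0.25]].

Step 4 — quadratic form (x̄ - mu_0)^T · S^{-1} · (x̄ - mu_0):
  S^{-1} · (x̄ - mu_0) = (0.6667, 0),
  (x̄ - mu_0)^T · [...] = (1)·(0.6667) + (2)·(0) = 0.6667.

Step 5 — scale by n: T² = 5 · 0.6667 = 3.3333.

T² ≈ 3.3333


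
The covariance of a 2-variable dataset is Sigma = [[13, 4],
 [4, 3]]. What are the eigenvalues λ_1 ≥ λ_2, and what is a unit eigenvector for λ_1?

Step 1 — characteristic polynomial of 2×2 Sigma:
  det(Sigma - λI) = λ² - trace · λ + det = 0.
  trace = 13 + 3 = 16, det = 13·3 - (4)² = 23.
Step 2 — discriminant:
  Δ = trace² - 4·det = 256 - 92 = 164.
Step 3 — eigenvalues:
  λ = (trace ± √Δ)/2 = (16 ± 12.8062)/2,
  λ_1 = 14.4031,  λ_2 = 1.5969.

Step 4 — unit eigenvector for λ_1: solve (Sigma - λ_1 I)v = 0. First row:
  (13 - 14.4031)·v_x + (4)·v_y = 0, i.e. (-1.4031)·v_x + (4)·v_y = 0,
  so v ∝ (b, λ_1 - a) = (4, 1.4031) = u.
  ||u|| = √((4)² + (1.4031)²) = √(17.9688) ≈ 4.239,
  v_1 = u/||u|| ≈ (0.9436, 0.331) (||v_1|| = 1).

λ_1 = 14.4031,  λ_2 = 1.5969;  v_1 ≈ (0.9436, 0.331)


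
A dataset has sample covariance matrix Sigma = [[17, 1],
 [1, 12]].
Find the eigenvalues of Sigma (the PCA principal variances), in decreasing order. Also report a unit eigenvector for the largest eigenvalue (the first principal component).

Step 1 — characteristic polynomial of 2×2 Sigma:
  det(Sigma - λI) = λ² - trace · λ + det = 0.
  trace = 17 + 12 = 29, det = 17·12 - (1)² = 203.
Step 2 — discriminant:
  Δ = trace² - 4·det = 841 - 812 = 29.
Step 3 — eigenvalues:
  λ = (trace ± √Δ)/2 = (29 ± 5.3852)/2,
  λ_1 = 17.1926,  λ_2 = 11.8074.

Step 4 — unit eigenvector for λ_1: solve (Sigma - λ_1 I)v = 0. First row:
  (17 - 17.1926)·v_x + (1)·v_y = 0, i.e. (-0.1926)·v_x + (1)·v_y = 0,
  so v ∝ (b, λ_1 - a) = (1, 0.1926) = u.
  ||u|| = √((1)² + (0.1926)²) = √(1.0371) ≈ 1.0184,
  v_1 = u/||u|| ≈ (0.982, 0.1891) (||v_1|| = 1).

λ_1 = 17.1926,  λ_2 = 11.8074;  v_1 ≈ (0.982, 0.1891)


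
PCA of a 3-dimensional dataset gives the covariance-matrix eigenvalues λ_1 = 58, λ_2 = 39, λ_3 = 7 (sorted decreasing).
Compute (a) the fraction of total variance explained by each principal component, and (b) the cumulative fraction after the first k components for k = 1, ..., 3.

Step 1 — total variance = trace(Sigma) = Σ λ_i = 58 + 39 + 7 = 104.

Step 2 — fraction explained by component i = λ_i / Σ λ:
  PC1: 58/104 = 0.5577
  PC2: 39/104 = 0.375
  PC3: 7/104 = 0.0673

Step 3 — cumulative fraction after k components = (λ_1 + ... + λ_k) / Σ λ:
  k = 1: 58/104 = 0.5577
  k = 2: (58 + 39)/104 = 97/104 = 0.9327
  k = 3: (58 + 39 + 7)/104 = 104/104 = 1

Summary (fraction, with percent):

explained: PC1 0.5577 (55.77%), PC2 0.375 (37.5%), PC3 0.0673 (6.73%);  cumulative: 0.5577, 0.9327, 1


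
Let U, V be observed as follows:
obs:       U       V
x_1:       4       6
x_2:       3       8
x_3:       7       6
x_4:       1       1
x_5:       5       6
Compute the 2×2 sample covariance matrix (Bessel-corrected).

Step 1 — column means:
  mean(U) = (4 + 3 + 7 + 1 + 5) / 5 = 20/5 = 4
  mean(V) = (6 + 8 + 6 + 1 + 6) / 5 = 27/5 = 5.4

Step 2 — sample covariance S[i,j] = (1/(n-1)) · Σ_k (x_{k,i} - mean_i) · (x_{k,j} - mean_j), with n-1 = 4.
  S[U,U] = ((0)·(0) + (-1)·(-1) + (3)·(3) + (-3)·(-3) + (1)·(1)) / 4 = 20/4 = 5
  S[U,V] = ((0)·(0.6) + (-1)·(2.6) + (3)·(0.6) + (-3)·(-4.4) + (1)·(0.6)) / 4 = 13/4 = 3.25
  S[V,V] = ((0.6)·(0.6) + (2.6)·(2.6) + (0.6)·(0.6) + (-4.4)·(-4.4) + (0.6)·(0.6)) / 4 = 27.2/4 = 6.8

S is symmetric (S[j,i] = S[i,j]). Assembling:

S = [[5, 3.25],
 [3.25, 6.8]]


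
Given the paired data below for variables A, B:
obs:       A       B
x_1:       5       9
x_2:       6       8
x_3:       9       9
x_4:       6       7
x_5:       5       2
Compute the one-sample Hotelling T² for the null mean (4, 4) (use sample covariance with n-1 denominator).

Step 1 — sample mean vector:
  mean(A) = (5 + 6 + 9 + 6 + 5) / 5 = 31/5 = 6.2
  mean(B) = (9 + 8 + 9 + 7 + 2) / 5 = 35/5 = 7
  x̄ = (6.2, 7),  deviation x̄ - mu_0 = (6.2, 7) - (4, 4) = (2.2, 3).

Step 2 — sample covariance matrix, S[i,j] = (1/(n-1)) · Σ_k (x_{k,i} - mean_i) · (x_{k,j} - mean_j), divisor n-1 = 4:
  S[A,A] = ((-1.2)·(-1.2) + (-0.2)·(-0.2) + (2.8)·(2.8) + (-0.2)·(-0.2) + (-1.2)·(-1.2)) / 4 = 10.8/4 = 2.7
  S[A,B] = ((-1.2)·(2) + (-0.2)·(1) + (2.8)·(2) + (-0.2)·(0) + (-1.2)·(-5)) / 4 = 9/4 = 2.25
  S[B,B] = ((2)·(2) + (1)·(1) + (2)·(2) + (0)·(0) + (-5)·(-5)) / 4 = 34/4 = 8.5
  S = [[2.7, 2.25],
 [2.25, 8.5]].

Step 3 — invert S. det(S) = 2.7·8.5 - (2.25)² = 17.8875.
  S^{-1} = (1/det) · [[d, -b], [-b, a]] = [[0.4752, -0.1258],
 [-0.1258, 0.1509]].

Step 4 — quadratic form (x̄ - mu_0)^T · S^{-1} · (x̄ - mu_0):
  S^{-1} · (x̄ - mu_0) = (0.6681, 0.1761),
  (x̄ - mu_0)^T · [...] = (2.2)·(0.6681) + (3)·(0.1761) = 1.998.

Step 5 — scale by n: T² = 5 · 1.998 = 9.9902.

T² ≈ 9.9902


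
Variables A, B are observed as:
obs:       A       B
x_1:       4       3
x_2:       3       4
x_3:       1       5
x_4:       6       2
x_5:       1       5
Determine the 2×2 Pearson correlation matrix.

Step 1 — column means:
  mean(A) = (4 + 3 + 1 + 6 + 1) / 5 = 15/5 = 3
  mean(B) = (3 + 4 + 5 + 2 + 5) / 5 = 19/5 = 3.8

Step 2 — sample variances and covariances s[i,j] = (1/(n-1)) · Σ_k (x_{k,i} - mean_i) · (x_{k,j} - mean_j), with n-1 = 4:
  s[A,A] = ((1)·(1) + (0)·(0) + (-2)·(-2) + (3)·(3) + (-2)·(-2)) / 4 = 18/4 = 4.5
  s[A,B] = ((1)·(-0.8) + (0)·(0.2) + (-2)·(1.2) + (3)·(-1.8) + (-2)·(1.2)) / 4 = -11/4 = -2.75
  s[B,B] = ((-0.8)·(-0.8) + (0.2)·(0.2) + (1.2)·(1.2) + (-1.8)·(-1.8) + (1.2)·(1.2)) / 4 = 6.8/4 = 1.7
  Sample standard deviations s_i = √(s[i,i]):
  s(A) = √(4.5) = 2.1213
  s(B) = √(1.7) = 1.3038

Step 3 — r_{ij} = s_{ij} / (s_i · s_j):
  r[A,A] = 1 (diagonal).
  r[A,B] = -2.75 / (2.1213 · 1.3038) = -2.75 / 2.7659 = -0.9943
  r[B,B] = 1 (diagonal).

R is symmetric with unit diagonal. Assembling:

R = [[1, -0.9943],
 [-0.9943, 1]]


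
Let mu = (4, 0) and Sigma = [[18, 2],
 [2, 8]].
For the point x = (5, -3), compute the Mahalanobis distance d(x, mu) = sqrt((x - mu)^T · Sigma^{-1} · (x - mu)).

Step 1 — centre the observation: (x - mu) = (1, -3).

Step 2 — invert Sigma. det(Sigma) = 18·8 - (2)² = 140.
  Sigma^{-1} = (1/det) · [[d, -b], [-b, a]] = [[0.0571, -0.0143],
 [-0.0143, 0.1286]].

Step 3 — form the quadratic (x - mu)^T · Sigma^{-1} · (x - mu):
  Sigma^{-1} · (x - mu) = (0.1, -0.4).
  (x - mu)^T · [Sigma^{-1} · (x - mu)] = (1)·(0.1) + (-3)·(-0.4) = 1.3.

Step 4 — take square root: d = √(1.3) ≈ 1.1402.

d(x, mu) = √(1.3) ≈ 1.1402


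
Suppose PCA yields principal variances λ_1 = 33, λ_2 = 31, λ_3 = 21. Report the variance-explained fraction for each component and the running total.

Step 1 — total variance = trace(Sigma) = Σ λ_i = 33 + 31 + 21 = 85.

Step 2 — fraction explained by component i = λ_i / Σ λ:
  PC1: 33/85 = 0.3882
  PC2: 31/85 = 0.3647
  PC3: 21/85 = 0.2471

Step 3 — cumulative fraction after k components = (λ_1 + ... + λ_k) / Σ λ:
  k = 1: 33/85 = 0.3882
  k = 2: (33 + 31)/85 = 64/85 = 0.7529
  k = 3: (33 + 31 + 21)/85 = 85/85 = 1

Summary (fraction, with percent):

explained: PC1 0.3882 (38.82%), PC2 0.3647 (36.47%), PC3 0.2471 (24.71%);  cumulative: 0.3882, 0.7529, 1


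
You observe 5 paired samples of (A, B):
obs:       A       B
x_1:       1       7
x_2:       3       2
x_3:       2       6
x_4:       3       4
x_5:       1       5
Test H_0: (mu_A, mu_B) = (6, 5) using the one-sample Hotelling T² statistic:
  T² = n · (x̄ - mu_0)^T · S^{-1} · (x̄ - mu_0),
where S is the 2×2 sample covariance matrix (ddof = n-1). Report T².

Step 1 — sample mean vector:
  mean(A) = (1 + 3 + 2 + 3 + 1) / 5 = 10/5 = 2
  mean(B) = (7 + 2 + 6 + 4 + 5) / 5 = 24/5 = 4.8
  x̄ = (2, 4.8),  deviation x̄ - mu_0 = (2, 4.8) - (6, 5) = (-4, -0.2).

Step 2 — sample covariance matrix, S[i,j] = (1/(n-1)) · Σ_k (x_{k,i} - mean_i) · (x_{k,j} - mean_j), divisor n-1 = 4:
  S[A,A] = ((-1)·(-1) + (1)·(1) + (0)·(0) + (1)·(1) + (-1)·(-1)) / 4 = 4/4 = 1
  S[A,B] = ((-1)·(2.2) + (1)·(-2.8) + (0)·(1.2) + (1)·(-0.8) + (-1)·(0.2)) / 4 = -6/4 = -1.5
  S[B,B] = ((2.2)·(2.2) + (-2.8)·(-2.8) + (1.2)·(1.2) + (-0.8)·(-0.8) + (0.2)·(0.2)) / 4 = 14.8/4 = 3.7
  S = [[1, -1.5],
 [-1.5, 3.7]].

Step 3 — invert S. det(S) = 1·3.7 - (-1.5)² = 1.45.
  S^{-1} = (1/det) · [[d, -b], [-b, a]] = [[2.5517, 1.0345],
 [1.0345, 0.6897]].

Step 4 — quadratic form (x̄ - mu_0)^T · S^{-1} · (x̄ - mu_0):
  S^{-1} · (x̄ - mu_0) = (-10.4138, -4.2759),
  (x̄ - mu_0)^T · [...] = (-4)·(-10.4138) + (-0.2)·(-4.2759) = 42.5103.

Step 5 — scale by n: T² = 5 · 42.5103 = 212.5517.

T² ≈ 212.5517


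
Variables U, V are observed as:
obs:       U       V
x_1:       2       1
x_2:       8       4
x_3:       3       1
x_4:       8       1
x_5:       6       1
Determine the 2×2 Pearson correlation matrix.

Step 1 — column means:
  mean(U) = (2 + 8 + 3 + 8 + 6) / 5 = 27/5 = 5.4
  mean(V) = (1 + 4 + 1 + 1 + 1) / 5 = 8/5 = 1.6

Step 2 — sample variances and covariances s[i,j] = (1/(n-1)) · Σ_k (x_{k,i} - mean_i) · (x_{k,j} - mean_j), with n-1 = 4:
  s[U,U] = ((-3.4)·(-3.4) + (2.6)·(2.6) + (-2.4)·(-2.4) + (2.6)·(2.6) + (0.6)·(0.6)) / 4 = 31.2/4 = 7.8
  s[U,V] = ((-3.4)·(-0.6) + (2.6)·(2.4) + (-2.4)·(-0.6) + (2.6)·(-0.6) + (0.6)·(-0.6)) / 4 = 7.8/4 = 1.95
  s[V,V] = ((-0.6)·(-0.6) + (2.4)·(2.4) + (-0.6)·(-0.6) + (-0.6)·(-0.6) + (-0.6)·(-0.6)) / 4 = 7.2/4 = 1.8
  Sample standard deviations s_i = √(s[i,i]):
  s(U) = √(7.8) = 2.7928
  s(V) = √(1.8) = 1.3416

Step 3 — r_{ij} = s_{ij} / (s_i · s_j):
  r[U,U] = 1 (diagonal).
  r[U,V] = 1.95 / (2.7928 · 1.3416) = 1.95 / 3.747 = 0.5204
  r[V,V] = 1 (diagonal).

R is symmetric with unit diagonal. Assembling:

R = [[1, 0.5204],
 [0.5204, 1]]


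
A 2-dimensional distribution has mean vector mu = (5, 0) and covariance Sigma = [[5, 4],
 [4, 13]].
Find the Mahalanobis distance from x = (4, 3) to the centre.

Step 1 — centre the observation: (x - mu) = (-1, 3).

Step 2 — invert Sigma. det(Sigma) = 5·13 - (4)² = 49.
  Sigma^{-1} = (1/det) · [[d, -b], [-b, a]] = [[0.2653, -0.0816],
 [-0.0816, 0.102]].

Step 3 — form the quadratic (x - mu)^T · Sigma^{-1} · (x - mu):
  Sigma^{-1} · (x - mu) = (-0.5102, 0.3878).
  (x - mu)^T · [Sigma^{-1} · (x - mu)] = (-1)·(-0.5102) + (3)·(0.3878) = 1.6735.

Step 4 — take square root: d = √(1.6735) ≈ 1.2936.

d(x, mu) = √(1.6735) ≈ 1.2936


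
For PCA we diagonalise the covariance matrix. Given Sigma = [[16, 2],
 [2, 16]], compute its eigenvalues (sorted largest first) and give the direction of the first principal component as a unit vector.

Step 1 — characteristic polynomial of 2×2 Sigma:
  det(Sigma - λI) = λ² - trace · λ + det = 0.
  trace = 16 + 16 = 32, det = 16·16 - (2)² = 252.
Step 2 — discriminant:
  Δ = trace² - 4·det = 1024 - 1008 = 16.
Step 3 — eigenvalues:
  λ = (trace ± √Δ)/2 = (32 ± 4)/2,
  λ_1 = 18,  λ_2 = 14.

Step 4 — unit eigenvector for λ_1: solve (Sigma - λ_1 I)v = 0. First row:
  (16 - 18)·v_x + (2)·v_y = 0, i.e. (-2)·v_x + (2)·v_y = 0,
  so v ∝ (b, λ_1 - a) = (2, 2) = u.
  ||u|| = √((2)² + (2)²) = √(8) ≈ 2.8284,
  v_1 = u/||u|| ≈ (0.7071, 0.7071) (||v_1|| = 1).

λ_1 = 18,  λ_2 = 14;  v_1 ≈ (0.7071, 0.7071)


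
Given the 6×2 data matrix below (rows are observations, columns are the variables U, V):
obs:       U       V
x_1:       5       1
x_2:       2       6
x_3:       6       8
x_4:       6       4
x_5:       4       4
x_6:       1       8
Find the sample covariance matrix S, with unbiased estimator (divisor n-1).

Step 1 — column means:
  mean(U) = (5 + 2 + 6 + 6 + 4 + 1) / 6 = 24/6 = 4
  mean(V) = (1 + 6 + 8 + 4 + 4 + 8) / 6 = 31/6 = 5.1667

Step 2 — sample covariance S[i,j] = (1/(n-1)) · Σ_k (x_{k,i} - mean_i) · (x_{k,j} - mean_j), with n-1 = 5.
  S[U,U] = ((1)·(1) + (-2)·(-2) + (2)·(2) + (2)·(2) + (0)·(0) + (-3)·(-3)) / 5 = 22/5 = 4.4
  S[U,V] = ((1)·(-4.1667) + (-2)·(0.8333) + (2)·(2.8333) + (2)·(-1.1667) + (0)·(-1.1667) + (-3)·(2.8333)) / 5 = -11/5 = -2.2
  S[V,V] = ((-4.1667)·(-4.1667) + (0.8333)·(0.8333) + (2.8333)·(2.8333) + (-1.1667)·(-1.1667) + (-1.1667)·(-1.1667) + (2.8333)·(2.8333)) / 5 = 36.8333/5 = 7.3667

S is symmetric (S[j,i] = S[i,j]). Assembling:

S = [[4.4, -2.2],
 [-2.2, 7.3667]]


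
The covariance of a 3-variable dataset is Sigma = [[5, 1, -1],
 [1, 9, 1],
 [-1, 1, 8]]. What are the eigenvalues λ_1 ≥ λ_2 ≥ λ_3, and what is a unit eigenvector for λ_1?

Step 1 — characteristic polynomial p(λ) = det(λI - Sigma) = λ³ - tr·λ² + c_1·λ - det, where tr = trace, c_1 = sum of the principal 2×2 minors, det = det(Sigma):
  tr = 5 + 9 + 8 = 22,
  c_1 = (5·9 - (1)²) + (5·8 - (-1)²) + (9·8 - (1)²) = 44 + 39 + 71 = 154,
  det = 5·(9·8 - (1)²) - (1)·((1)·8 - (1)·(-1)) + (-1)·((1)·(1) - 9·(-1)) = 5·(71) - (1)·(9) + (-1)·(10) = 336.
  So p(λ) = λ³ - 22λ² + 154λ - 336.
Step 2 — look for an integer root (rational root theorem: any rational root is an integer divisor of 336). Testing λ = 8:
  p(8) = 512 - 1408 + 1232 - 336 = 0  ✓
  Dividing out (λ - 8): p(λ) = (λ - 8)(λ² - 14λ + 42).
Step 3 — remaining eigenvalues from the quadratic λ² - 14λ + 42 = 0:
  Δ = 14² - 4·42 = 196 - 168 = 28,  λ = (14 ± √28)/2 = (14 ± 5.2915)/2 ≈ 9.6458 or 4.3542.
  Sorted: λ_1 = 9.6458,  λ_2 = 8,  λ_3 = 4.3542  (check: sum = 22 = tr ✓).

Step 4 — unit eigenvector for λ_1 ≈ 9.6458: v spans the null space of (Sigma - λ_1 I), whose rows are
  r_1 = (-4.6458, 1, -1),  r_2 = (1, -0.6458, 1),  r_3 = (-1, 1, -1.6458).
  v is orthogonal to every row, so take v ∝ r_1 × r_2 = ((1)·(1) - (-1)·(-0.6458), (-1)·(1) - (-4.6458)·(1), (-4.6458)·(-0.6458) - (1)·(1)) ≈ (0.3542, 3.6458, 2).
  Let u = (0.3542, 3.6458, 2).
  ||u|| = √((0.3542)² + (3.6458)² + (2)²) = √(17.417) ≈ 4.1734,  v_1 = u/||u|| ≈ (0.0849, 0.8736, 0.4792) (||v_1|| = 1).

λ_1 = 9.6458,  λ_2 = 8,  λ_3 = 4.3542;  v_1 ≈ (0.0849, 0.8736, 0.4792)


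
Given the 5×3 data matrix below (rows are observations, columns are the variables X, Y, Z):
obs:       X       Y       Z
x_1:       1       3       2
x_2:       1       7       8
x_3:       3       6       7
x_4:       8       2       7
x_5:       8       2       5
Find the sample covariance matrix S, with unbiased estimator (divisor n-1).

Step 1 — column means:
  mean(X) = (1 + 1 + 3 + 8 + 8) / 5 = 21/5 = 4.2
  mean(Y) = (3 + 7 + 6 + 2 + 2) / 5 = 20/5 = 4
  mean(Z) = (2 + 8 + 7 + 7 + 5) / 5 = 29/5 = 5.8

Step 2 — sample covariance S[i,j] = (1/(n-1)) · Σ_k (x_{k,i} - mean_i) · (x_{k,j} - mean_j), with n-1 = 4.
  S[X,X] = ((-3.2)·(-3.2) + (-3.2)·(-3.2) + (-1.2)·(-1.2) + (3.8)·(3.8) + (3.8)·(3.8)) / 4 = 50.8/4 = 12.7
  S[X,Y] = ((-3.2)·(-1) + (-3.2)·(3) + (-1.2)·(2) + (3.8)·(-2) + (3.8)·(-2)) / 4 = -24/4 = -6
  S[X,Z] = ((-3.2)·(-3.8) + (-3.2)·(2.2) + (-1.2)·(1.2) + (3.8)·(1.2) + (3.8)·(-0.8)) / 4 = 5.2/4 = 1.3
  S[Y,Y] = ((-1)·(-1) + (3)·(3) + (2)·(2) + (-2)·(-2) + (-2)·(-2)) / 4 = 22/4 = 5.5
  S[Y,Z] = ((-1)·(-3.8) + (3)·(2.2) + (2)·(1.2) + (-2)·(1.2) + (-2)·(-0.8)) / 4 = 12/4 = 3
  S[Z,Z] = ((-3.8)·(-3.8) + (2.2)·(2.2) + (1.2)·(1.2) + (1.2)·(1.2) + (-0.8)·(-0.8)) / 4 = 22.8/4 = 5.7

S is symmetric (S[j,i] = S[i,j]). Assembling:

S = [[12.7, -6, 1.3],
 [-6, 5.5, 3],
 [1.3, 3, 5.7]]


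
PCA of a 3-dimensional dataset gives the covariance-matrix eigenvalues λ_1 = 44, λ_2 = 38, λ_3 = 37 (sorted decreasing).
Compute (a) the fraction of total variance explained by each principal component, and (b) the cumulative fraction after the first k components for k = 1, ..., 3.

Step 1 — total variance = trace(Sigma) = Σ λ_i = 44 + 38 + 37 = 119.

Step 2 — fraction explained by component i = λ_i / Σ λ:
  PC1: 44/119 = 0.3697
  PC2: 38/119 = 0.3193
  PC3: 37/119 = 0.3109

Step 3 — cumulative fraction after k components = (λ_1 + ... + λ_k) / Σ λ:
  k = 1: 44/119 = 0.3697
  k = 2: (44 + 38)/119 = 82/119 = 0.6891
  k = 3: (44 + 38 + 37)/119 = 119/119 = 1

Summary (fraction, with percent):

explained: PC1 0.3697 (36.97%), PC2 0.3193 (31.93%), PC3 0.3109 (31.09%);  cumulative: 0.3697, 0.6891, 1


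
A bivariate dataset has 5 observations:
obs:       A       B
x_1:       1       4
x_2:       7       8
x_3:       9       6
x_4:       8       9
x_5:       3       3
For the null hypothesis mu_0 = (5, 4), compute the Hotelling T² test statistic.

Step 1 — sample mean vector:
  mean(A) = (1 + 7 + 9 + 8 + 3) / 5 = 28/5 = 5.6
  mean(B) = (4 + 8 + 6 + 9 + 3) / 5 = 30/5 = 6
  x̄ = (5.6, 6),  deviation x̄ - mu_0 = (5.6, 6) - (5, 4) = (0.6, 2).

Step 2 — sample covariance matrix, S[i,j] = (1/(n-1)) · Σ_k (x_{k,i} - mean_i) · (x_{k,j} - mean_j), divisor n-1 = 4:
  S[A,A] = ((-4.6)·(-4.6) + (1.4)·(1.4) + (3.4)·(3.4) + (2.4)·(2.4) + (-2.6)·(-2.6)) / 4 = 47.2/4 = 11.8
  S[A,B] = ((-4.6)·(-2) + (1.4)·(2) + (3.4)·(0) + (2.4)·(3) + (-2.6)·(-3)) / 4 = 27/4 = 6.75
  S[B,B] = ((-2)·(-2) + (2)·(2) + (0)·(0) + (3)·(3) + (-3)·(-3)) / 4 = 26/4 = 6.5
  S = [[11.8, 6.75],
 [6.75, 6.5]].

Step 3 — invert S. det(S) = 11.8·6.5 - (6.75)² = 31.1375.
  S^{-1} = (1/det) · [[d, -b], [-b, a]] = [[0.2088, -0.2168],
 [-0.2168, 0.379]].

Step 4 — quadratic form (x̄ - mu_0)^T · S^{-1} · (x̄ - mu_0):
  S^{-1} · (x̄ - mu_0) = (-0.3083, 0.6279),
  (x̄ - mu_0)^T · [...] = (0.6)·(-0.3083) + (2)·(0.6279) = 1.0707.

Step 5 — scale by n: T² = 5 · 1.0707 = 5.3537.

T² ≈ 5.3537


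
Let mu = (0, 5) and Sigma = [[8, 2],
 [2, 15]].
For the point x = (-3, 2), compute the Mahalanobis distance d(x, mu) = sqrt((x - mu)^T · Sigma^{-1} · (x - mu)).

Step 1 — centre the observation: (x - mu) = (-3, -3).

Step 2 — invert Sigma. det(Sigma) = 8·15 - (2)² = 116.
  Sigma^{-1} = (1/det) · [[d, -b], [-b, a]] = [[0.1293, -0.0172],
 [-0.0172, 0.069]].

Step 3 — form the quadratic (x - mu)^T · Sigma^{-1} · (x - mu):
  Sigma^{-1} · (x - mu) = (-0.3362, -0.1552).
  (x - mu)^T · [Sigma^{-1} · (x - mu)] = (-3)·(-0.3362) + (-3)·(-0.1552) = 1.4741.

Step 4 — take square root: d = √(1.4741) ≈ 1.2141.

d(x, mu) = √(1.4741) ≈ 1.2141


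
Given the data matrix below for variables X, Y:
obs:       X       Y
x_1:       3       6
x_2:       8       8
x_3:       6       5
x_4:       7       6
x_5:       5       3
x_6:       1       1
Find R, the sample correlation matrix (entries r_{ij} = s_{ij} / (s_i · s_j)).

Step 1 — column means:
  mean(X) = (3 + 8 + 6 + 7 + 5 + 1) / 6 = 30/6 = 5
  mean(Y) = (6 + 8 + 5 + 6 + 3 + 1) / 6 = 29/6 = 4.8333

Step 2 — sample variances and covariances s[i,j] = (1/(n-1)) · Σ_k (x_{k,i} - mean_i) · (x_{k,j} - mean_j), with n-1 = 5:
  s[X,X] = ((-2)·(-2) + (3)·(3) + (1)·(1) + (2)·(2) + (0)·(0) + (-4)·(-4)) / 5 = 34/5 = 6.8
  s[X,Y] = ((-2)·(1.1667) + (3)·(3.1667) + (1)·(0.1667) + (2)·(1.1667) + (0)·(-1.8333) + (-4)·(-3.8333)) / 5 = 25/5 = 5
  s[Y,Y] = ((1.1667)·(1.1667) + (3.1667)·(3.1667) + (0.1667)·(0.1667) + (1.1667)·(1.1667) + (-1.8333)·(-1.8333) + (-3.8333)·(-3.8333)) / 5 = 30.8333/5 = 6.1667
  Sample standard deviations s_i = √(s[i,i]):
  s(X) = √(6.8) = 2.6077
  s(Y) = √(6.1667) = 2.4833

Step 3 — r_{ij} = s_{ij} / (s_i · s_j):
  r[X,X] = 1 (diagonal).
  r[X,Y] = 5 / (2.6077 · 2.4833) = 5 / 6.4756 = 0.7721
  r[Y,Y] = 1 (diagonal).

R is symmetric with unit diagonal. Assembling:

R = [[1, 0.7721],
 [0.7721, 1]]


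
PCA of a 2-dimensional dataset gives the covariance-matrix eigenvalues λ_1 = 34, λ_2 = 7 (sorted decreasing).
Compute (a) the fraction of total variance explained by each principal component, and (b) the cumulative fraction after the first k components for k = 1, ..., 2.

Step 1 — total variance = trace(Sigma) = Σ λ_i = 34 + 7 = 41.

Step 2 — fraction explained by component i = λ_i / Σ λ:
  PC1: 34/41 = 0.8293
  PC2: 7/41 = 0.1707

Step 3 — cumulative fraction after k components = (λ_1 + ... + λ_k) / Σ λ:
  k = 1: 34/41 = 0.8293
  k = 2: (34 + 7)/41 = 41/41 = 1

Summary (fraction, with percent):

explained: PC1 0.8293 (82.93%), PC2 0.1707 (17.07%);  cumulative: 0.8293, 1


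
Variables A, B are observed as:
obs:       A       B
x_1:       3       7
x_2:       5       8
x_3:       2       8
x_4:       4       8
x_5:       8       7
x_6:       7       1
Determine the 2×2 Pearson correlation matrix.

Step 1 — column means:
  mean(A) = (3 + 5 + 2 + 4 + 8 + 7) / 6 = 29/6 = 4.8333
  mean(B) = (7 + 8 + 8 + 8 + 7 + 1) / 6 = 39/6 = 6.5

Step 2 — sample variances and covariances s[i,j] = (1/(n-1)) · Σ_k (x_{k,i} - mean_i) · (x_{k,j} - mean_j), with n-1 = 5:
  s[A,A] = ((-1.8333)·(-1.8333) + (0.1667)·(0.1667) + (-2.8333)·(-2.8333) + (-0.8333)·(-0.8333) + (3.1667)·(3.1667) + (2.1667)·(2.1667)) / 5 = 26.8333/5 = 5.3667
  s[A,B] = ((-1.8333)·(0.5) + (0.1667)·(1.5) + (-2.8333)·(1.5) + (-0.8333)·(1.5) + (3.1667)·(0.5) + (2.1667)·(-5.5)) / 5 = -16.5/5 = -3.3
  s[B,B] = ((0.5)·(0.5) + (1.5)·(1.5) + (1.5)·(1.5) + (1.5)·(1.5) + (0.5)·(0.5) + (-5.5)·(-5.5)) / 5 = 37.5/5 = 7.5
  Sample standard deviations s_i = √(s[i,i]):
  s(A) = √(5.3667) = 2.3166
  s(B) = √(7.5) = 2.7386

Step 3 — r_{ij} = s_{ij} / (s_i · s_j):
  r[A,A] = 1 (diagonal).
  r[A,B] = -3.3 / (2.3166 · 2.7386) = -3.3 / 6.3443 = -0.5202
  r[B,B] = 1 (diagonal).

R is symmetric with unit diagonal. Assembling:

R = [[1, -0.5202],
 [-0.5202, 1]]
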